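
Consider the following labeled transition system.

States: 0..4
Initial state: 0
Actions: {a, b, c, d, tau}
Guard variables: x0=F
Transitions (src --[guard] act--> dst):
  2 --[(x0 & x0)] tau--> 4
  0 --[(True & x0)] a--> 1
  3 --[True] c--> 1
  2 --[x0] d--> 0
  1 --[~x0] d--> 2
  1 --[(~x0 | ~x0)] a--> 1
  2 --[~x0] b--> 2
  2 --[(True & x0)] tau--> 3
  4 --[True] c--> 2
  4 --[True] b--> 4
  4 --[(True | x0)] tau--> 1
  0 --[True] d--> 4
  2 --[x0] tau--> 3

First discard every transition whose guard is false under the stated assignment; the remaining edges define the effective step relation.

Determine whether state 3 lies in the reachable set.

Answer: UNREACHABLE

Trace:
8 transition(s) survive guard evaluation.
Layer 0: {0}
Layer 1: {4}  now seen {0,4}
Layer 2: {1,2}  now seen {0,1,2,4}
Reachable = {0,1,2,4}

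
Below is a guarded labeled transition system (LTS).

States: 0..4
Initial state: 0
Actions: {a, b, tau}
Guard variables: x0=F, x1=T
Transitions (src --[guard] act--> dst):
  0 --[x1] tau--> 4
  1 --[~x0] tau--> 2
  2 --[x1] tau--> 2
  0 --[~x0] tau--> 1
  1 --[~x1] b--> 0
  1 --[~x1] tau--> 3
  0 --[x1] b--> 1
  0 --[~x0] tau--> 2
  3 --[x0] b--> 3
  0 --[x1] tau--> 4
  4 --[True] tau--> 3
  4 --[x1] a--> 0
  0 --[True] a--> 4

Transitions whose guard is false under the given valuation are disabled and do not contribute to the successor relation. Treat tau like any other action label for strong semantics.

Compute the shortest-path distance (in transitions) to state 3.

Layered search for 3:
  L0 = {0}
  L1 = {1,2,4}
  L2 = {3}
3 enters at depth 2; path a·tau

Answer: 2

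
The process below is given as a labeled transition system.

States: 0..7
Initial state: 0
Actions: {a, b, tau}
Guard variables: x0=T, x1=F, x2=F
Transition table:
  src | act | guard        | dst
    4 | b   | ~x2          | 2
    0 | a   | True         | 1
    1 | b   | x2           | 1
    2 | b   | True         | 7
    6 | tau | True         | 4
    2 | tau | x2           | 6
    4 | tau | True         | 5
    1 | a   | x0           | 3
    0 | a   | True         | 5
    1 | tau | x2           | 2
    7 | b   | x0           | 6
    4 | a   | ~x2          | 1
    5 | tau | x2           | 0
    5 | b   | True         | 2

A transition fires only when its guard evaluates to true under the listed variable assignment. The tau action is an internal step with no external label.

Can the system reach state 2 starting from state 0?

Answer: REACHABLE

Analysis:
Guard filter leaves 10 enabled edge(s).
L0 = {0}
L1 = {1,5}  total {0,1,5}
L2 = {2,3}  total {0,1,2,3,5}
L3 = {7}  total {0,1,2,3,5,7}
L4 = {6}  total {0,1,2,3,5,6,7}
L5 = {4}  total {0,1,2,3,4,5,6,7}
Reach set: {0,1,2,3,4,5,6,7}
trace reaching 2: a·b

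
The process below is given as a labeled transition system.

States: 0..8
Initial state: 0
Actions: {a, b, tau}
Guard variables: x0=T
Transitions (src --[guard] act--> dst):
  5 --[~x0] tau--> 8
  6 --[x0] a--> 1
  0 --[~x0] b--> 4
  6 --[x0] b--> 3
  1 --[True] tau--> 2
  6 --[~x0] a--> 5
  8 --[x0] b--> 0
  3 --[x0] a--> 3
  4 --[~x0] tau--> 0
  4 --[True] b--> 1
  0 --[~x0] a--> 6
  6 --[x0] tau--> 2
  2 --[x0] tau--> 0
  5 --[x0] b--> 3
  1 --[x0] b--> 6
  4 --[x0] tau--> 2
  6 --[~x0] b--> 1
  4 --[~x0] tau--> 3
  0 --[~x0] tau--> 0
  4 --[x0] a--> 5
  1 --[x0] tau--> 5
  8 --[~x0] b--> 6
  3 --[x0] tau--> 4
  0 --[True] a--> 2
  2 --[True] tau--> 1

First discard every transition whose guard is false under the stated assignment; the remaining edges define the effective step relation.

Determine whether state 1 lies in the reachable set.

16 transition(s) survive guard evaluation.
depth 0: {0}
depth 1: {2}  cumulative {0,2}
depth 2: {1}  cumulative {0,1,2}
depth 3: {5,6}  cumulative {0,1,2,5,6}
depth 4: {3}  cumulative {0,1,2,3,5,6}
depth 5: {4}  cumulative {0,1,2,3,4,5,6}
Reachable = {0,1,2,3,4,5,6}
Path to 1: a·tau

Answer: REACHABLE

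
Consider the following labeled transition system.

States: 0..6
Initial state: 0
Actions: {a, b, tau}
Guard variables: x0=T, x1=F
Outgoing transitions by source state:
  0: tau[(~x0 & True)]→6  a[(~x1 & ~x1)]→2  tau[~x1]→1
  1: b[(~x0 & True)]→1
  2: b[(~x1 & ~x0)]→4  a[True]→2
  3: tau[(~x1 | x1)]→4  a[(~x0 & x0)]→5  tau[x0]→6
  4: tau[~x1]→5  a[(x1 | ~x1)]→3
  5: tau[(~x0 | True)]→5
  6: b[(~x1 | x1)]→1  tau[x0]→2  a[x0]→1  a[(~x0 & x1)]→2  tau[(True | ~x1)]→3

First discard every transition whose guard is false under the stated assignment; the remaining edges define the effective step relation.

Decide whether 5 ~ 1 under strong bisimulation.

Refine partition for ~:
  round 0: {{0,1,2,3,4,5,6}}
  round 1: {{0,4},{1},{2},{3,5},{6}}
  round 2: {{0},{1},{2},{3},{4},{5},{6}}
7 equivalence class(es) (converged in 3)
[5]={5}  [1]={1}

Answer: NOT BISIMILAR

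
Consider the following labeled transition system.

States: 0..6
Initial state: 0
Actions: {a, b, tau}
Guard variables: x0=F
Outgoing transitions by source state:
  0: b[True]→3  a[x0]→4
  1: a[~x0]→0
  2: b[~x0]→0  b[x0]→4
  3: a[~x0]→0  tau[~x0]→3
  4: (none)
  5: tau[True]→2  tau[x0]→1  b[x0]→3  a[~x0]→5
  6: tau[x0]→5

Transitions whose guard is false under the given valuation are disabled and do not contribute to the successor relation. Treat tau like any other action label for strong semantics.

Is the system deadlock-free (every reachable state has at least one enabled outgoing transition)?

R = {0,3}
  0: b→3  [1 out]
  3: a→0  tau→3  [2 out]

Answer: DEADLOCK-FREE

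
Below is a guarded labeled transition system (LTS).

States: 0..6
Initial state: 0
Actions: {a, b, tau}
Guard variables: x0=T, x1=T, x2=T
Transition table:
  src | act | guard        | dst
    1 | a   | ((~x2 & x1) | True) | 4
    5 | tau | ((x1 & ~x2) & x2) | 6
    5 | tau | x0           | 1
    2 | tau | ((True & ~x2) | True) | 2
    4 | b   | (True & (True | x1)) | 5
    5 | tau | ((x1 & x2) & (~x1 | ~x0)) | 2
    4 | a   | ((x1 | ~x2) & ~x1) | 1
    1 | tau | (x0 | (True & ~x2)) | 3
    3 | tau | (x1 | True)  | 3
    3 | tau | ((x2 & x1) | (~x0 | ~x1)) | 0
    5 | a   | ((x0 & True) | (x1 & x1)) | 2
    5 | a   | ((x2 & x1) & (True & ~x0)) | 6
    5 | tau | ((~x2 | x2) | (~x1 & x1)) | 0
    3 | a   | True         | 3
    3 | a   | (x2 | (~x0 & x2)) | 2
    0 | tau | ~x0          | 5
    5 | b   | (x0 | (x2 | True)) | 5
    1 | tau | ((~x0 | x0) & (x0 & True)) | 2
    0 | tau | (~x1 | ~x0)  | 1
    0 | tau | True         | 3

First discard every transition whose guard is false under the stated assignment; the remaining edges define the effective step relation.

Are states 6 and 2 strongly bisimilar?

Refine partition for ~:
  π0 = {{0,1,2,3,4,5,6}}
  π1 = {{0,2},{1,3},{4},{5},{6}}
  π2 = {{0},{1},{2},{3},{4},{5},{6}}
Fixed point at round 3; 7 class(es).
class of 6: {6}; class of 2: {2}

Answer: NOT BISIMILAR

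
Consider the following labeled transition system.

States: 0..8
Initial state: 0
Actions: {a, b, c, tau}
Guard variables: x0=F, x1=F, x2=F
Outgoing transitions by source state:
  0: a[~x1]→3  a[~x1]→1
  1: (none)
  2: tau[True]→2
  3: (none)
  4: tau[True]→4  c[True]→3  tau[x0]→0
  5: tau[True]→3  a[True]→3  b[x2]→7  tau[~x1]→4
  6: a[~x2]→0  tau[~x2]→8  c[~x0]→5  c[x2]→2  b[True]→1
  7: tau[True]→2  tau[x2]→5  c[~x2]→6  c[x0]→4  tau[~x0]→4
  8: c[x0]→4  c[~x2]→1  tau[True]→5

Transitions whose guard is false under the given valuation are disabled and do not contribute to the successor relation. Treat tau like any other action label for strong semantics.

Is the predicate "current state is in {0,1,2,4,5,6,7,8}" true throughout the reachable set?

Allowed set {0,1,2,4,5,6,7,8}
Reach set: {0,1,3}
  0: ok
  1: ok
  3: VIOLATES
counterexample path to 3: a

Answer: INVARIANT VIOLATED at state 3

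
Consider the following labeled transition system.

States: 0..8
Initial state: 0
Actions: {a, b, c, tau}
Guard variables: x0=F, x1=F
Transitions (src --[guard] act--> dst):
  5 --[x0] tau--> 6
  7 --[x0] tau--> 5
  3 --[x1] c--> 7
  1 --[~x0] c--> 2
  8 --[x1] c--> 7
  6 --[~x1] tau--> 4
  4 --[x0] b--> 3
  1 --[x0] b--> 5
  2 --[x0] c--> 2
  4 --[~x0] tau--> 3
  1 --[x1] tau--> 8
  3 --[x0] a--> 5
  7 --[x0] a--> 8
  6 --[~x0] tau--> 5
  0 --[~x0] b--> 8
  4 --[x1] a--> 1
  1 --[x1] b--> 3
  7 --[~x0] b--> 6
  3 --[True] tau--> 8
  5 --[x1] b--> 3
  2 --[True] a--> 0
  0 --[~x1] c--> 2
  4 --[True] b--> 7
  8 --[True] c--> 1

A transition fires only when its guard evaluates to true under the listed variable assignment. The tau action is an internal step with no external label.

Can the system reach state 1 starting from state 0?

Guard filter leaves 11 enabled edge(s).
L0 = {0}
L1 = {2,8}  now seen {0,2,8}
L2 = {1}  now seen {0,1,2,8}
Reach set: {0,1,2,8}
trace reaching 1: b·c

Answer: REACHABLE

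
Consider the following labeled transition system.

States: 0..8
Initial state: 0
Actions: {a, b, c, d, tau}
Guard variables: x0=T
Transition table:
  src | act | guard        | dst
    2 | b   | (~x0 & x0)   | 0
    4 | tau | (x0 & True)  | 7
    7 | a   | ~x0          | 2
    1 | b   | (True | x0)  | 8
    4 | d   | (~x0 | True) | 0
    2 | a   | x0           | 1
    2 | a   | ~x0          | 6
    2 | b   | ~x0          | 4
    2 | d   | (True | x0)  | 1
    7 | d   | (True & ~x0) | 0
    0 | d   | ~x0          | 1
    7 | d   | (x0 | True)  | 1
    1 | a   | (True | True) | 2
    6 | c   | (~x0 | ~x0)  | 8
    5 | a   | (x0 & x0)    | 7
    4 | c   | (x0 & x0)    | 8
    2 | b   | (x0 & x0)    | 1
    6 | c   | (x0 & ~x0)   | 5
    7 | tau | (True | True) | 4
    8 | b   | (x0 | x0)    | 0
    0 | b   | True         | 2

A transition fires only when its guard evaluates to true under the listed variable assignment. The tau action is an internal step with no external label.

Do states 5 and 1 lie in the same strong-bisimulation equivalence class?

Answer: NOT BISIMILAR

Analysis:
Bisimulation quotient by refinement:
  round 0: {{0,1,2,3,4,5,6,7,8}}
  round 1: {{0,8},{1},{2},{3,6},{4},{5},{7}}
  round 2: {{0},{1},{2},{3,6},{4},{5},{7},{8}}
stable after 3 split(s): 8 block(s)
[5]={5}  [1]={1}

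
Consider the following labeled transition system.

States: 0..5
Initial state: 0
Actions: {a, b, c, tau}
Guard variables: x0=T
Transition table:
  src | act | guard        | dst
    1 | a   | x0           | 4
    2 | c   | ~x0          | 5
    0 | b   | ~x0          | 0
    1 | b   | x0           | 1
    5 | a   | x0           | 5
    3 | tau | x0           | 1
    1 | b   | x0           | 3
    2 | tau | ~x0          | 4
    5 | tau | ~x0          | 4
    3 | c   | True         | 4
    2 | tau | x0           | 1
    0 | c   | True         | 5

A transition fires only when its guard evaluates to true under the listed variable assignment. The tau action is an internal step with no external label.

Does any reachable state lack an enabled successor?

Answer: DEADLOCK-FREE

Trace:
Reach set: {0,5}
  0: c→5  [deg 1]
  5: a→5  [deg 1]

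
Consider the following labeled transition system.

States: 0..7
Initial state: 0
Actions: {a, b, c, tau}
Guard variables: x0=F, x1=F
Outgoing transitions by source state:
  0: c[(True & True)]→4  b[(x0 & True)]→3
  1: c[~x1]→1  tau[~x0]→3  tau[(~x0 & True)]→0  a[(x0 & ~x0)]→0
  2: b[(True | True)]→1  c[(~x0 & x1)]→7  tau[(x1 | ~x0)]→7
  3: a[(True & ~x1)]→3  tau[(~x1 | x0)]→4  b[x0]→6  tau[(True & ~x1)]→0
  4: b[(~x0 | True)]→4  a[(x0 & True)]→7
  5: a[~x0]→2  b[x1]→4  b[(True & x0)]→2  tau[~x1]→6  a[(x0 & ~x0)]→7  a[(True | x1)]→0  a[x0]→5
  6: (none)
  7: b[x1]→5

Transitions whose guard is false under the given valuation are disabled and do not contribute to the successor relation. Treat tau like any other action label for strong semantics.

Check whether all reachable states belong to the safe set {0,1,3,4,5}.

Allowed set {0,1,3,4,5}
R = {0,4}
  0: safe
  4: safe

Answer: INVARIANT HOLDS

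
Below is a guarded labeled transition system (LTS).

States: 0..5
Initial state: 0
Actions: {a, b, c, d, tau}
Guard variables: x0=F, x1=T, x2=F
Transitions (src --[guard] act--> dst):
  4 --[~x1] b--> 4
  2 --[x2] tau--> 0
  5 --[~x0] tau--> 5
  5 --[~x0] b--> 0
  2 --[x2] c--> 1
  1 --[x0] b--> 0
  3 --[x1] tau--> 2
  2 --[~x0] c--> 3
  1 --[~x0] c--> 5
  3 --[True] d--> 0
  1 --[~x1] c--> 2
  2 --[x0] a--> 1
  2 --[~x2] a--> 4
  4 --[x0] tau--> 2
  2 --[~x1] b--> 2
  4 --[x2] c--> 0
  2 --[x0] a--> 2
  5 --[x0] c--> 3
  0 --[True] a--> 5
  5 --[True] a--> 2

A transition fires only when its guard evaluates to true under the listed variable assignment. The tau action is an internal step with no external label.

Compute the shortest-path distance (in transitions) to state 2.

Breadth-first toward 2:
  Layer 0: {0}
  Layer 1: {5}
  Layer 2: {2}
2 enters at depth 2; path a·a

Answer: 2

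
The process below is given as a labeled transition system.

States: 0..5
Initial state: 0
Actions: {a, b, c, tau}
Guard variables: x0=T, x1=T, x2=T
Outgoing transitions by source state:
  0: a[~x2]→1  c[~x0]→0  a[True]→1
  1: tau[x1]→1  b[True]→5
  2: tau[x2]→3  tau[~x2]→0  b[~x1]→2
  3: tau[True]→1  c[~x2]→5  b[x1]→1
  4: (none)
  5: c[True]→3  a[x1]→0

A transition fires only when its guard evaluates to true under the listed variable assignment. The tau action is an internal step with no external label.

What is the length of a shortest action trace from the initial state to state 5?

Layered search for 5:
  L0 = {0}
  L1 = {1}
  L2 = {5}
first hit 5 at d=2 via a·b

Answer: 2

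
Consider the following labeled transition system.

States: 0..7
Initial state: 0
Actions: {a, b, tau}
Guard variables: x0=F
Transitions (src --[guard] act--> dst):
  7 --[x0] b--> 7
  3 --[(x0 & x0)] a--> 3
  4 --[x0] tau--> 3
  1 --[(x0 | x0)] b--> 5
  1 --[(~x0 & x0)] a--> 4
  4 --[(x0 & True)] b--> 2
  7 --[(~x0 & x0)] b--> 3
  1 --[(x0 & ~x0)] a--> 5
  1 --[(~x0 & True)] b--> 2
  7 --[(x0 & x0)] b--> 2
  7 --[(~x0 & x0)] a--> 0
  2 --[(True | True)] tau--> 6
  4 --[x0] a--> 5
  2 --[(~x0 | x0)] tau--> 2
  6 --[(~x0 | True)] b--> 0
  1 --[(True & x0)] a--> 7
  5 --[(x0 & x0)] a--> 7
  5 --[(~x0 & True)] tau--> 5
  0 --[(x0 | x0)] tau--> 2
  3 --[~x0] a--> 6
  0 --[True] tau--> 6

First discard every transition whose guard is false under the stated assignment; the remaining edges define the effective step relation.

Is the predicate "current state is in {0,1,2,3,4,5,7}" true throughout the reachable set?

Safe = {0,1,2,3,4,5,7}
Reach set: {0,6}
  0: ✓
  6: VIOLATES
counterexample path to 6: tau

Answer: INVARIANT VIOLATED at state 6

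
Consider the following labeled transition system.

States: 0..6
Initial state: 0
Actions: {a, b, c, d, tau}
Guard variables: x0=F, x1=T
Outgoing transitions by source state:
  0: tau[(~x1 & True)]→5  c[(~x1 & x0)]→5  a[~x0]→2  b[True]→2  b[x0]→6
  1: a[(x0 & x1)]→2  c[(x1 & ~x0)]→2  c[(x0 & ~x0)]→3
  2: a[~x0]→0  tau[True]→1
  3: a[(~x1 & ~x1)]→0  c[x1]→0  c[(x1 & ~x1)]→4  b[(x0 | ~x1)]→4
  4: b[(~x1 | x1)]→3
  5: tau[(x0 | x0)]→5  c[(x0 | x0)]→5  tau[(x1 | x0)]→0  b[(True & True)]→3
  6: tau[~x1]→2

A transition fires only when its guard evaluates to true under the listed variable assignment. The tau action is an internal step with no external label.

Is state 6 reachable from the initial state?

Guard filter leaves 9 enabled edge(s).
depth 0: {0}
depth 1: {2}  now seen {0,2}
depth 2: {1}  now seen {0,1,2}
Reachable = {0,1,2}

Answer: UNREACHABLE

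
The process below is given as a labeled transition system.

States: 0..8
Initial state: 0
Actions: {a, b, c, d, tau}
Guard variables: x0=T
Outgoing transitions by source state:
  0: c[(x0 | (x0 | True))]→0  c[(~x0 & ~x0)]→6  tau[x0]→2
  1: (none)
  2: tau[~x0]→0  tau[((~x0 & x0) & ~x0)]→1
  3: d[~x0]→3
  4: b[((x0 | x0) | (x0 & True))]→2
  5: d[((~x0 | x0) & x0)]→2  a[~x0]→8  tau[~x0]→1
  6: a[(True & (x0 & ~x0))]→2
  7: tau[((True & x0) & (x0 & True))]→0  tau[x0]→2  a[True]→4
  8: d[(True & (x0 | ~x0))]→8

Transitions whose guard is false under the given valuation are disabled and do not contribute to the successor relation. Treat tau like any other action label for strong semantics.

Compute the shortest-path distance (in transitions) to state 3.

Answer: UNREACHABLE

Analysis:
Layered search for 3:
  depth 0: {0}
  depth 1: {2}
3 never appears.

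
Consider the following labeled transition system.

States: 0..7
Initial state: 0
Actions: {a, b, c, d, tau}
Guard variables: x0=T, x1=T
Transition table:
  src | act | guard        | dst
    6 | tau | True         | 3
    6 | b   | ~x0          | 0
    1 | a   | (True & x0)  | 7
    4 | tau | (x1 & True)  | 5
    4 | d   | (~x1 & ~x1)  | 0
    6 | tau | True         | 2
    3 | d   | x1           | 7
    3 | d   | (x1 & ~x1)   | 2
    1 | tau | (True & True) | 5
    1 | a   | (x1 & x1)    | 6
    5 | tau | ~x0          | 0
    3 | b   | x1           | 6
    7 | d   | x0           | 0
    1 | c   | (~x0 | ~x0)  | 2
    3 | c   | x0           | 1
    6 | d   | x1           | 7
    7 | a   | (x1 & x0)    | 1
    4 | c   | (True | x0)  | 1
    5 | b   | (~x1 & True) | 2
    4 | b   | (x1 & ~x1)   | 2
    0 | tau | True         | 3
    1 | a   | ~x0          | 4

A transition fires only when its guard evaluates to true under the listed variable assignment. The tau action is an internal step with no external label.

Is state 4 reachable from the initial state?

14 transition(s) survive guard evaluation.
depth 0: {0}
depth 1: {3}  cumulative {0,3}
depth 2: {1,6,7}  cumulative {0,1,3,6,7}
depth 3: {2,5}  cumulative {0,1,2,3,5,6,7}
Reach set: {0,1,2,3,5,6,7}

Answer: UNREACHABLE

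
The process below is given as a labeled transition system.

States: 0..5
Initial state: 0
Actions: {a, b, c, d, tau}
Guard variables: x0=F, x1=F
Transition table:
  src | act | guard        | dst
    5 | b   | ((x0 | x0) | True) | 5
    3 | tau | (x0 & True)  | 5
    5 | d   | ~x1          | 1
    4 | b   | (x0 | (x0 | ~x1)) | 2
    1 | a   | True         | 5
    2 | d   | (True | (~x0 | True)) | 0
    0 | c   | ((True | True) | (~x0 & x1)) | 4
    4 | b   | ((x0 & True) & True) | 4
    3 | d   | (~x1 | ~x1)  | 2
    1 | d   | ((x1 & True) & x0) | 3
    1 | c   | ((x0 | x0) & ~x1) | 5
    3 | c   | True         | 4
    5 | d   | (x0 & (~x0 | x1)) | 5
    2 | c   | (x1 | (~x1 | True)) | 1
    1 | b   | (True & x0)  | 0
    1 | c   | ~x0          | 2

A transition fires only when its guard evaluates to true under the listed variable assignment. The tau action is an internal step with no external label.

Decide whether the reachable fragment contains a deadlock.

Answer: DEADLOCK-FREE

Working:
Reach set: {0,1,2,4,5}
  0: c→4  [1 out]
  1: a→5  c→2  [2 out]
  2: c→1  d→0  [2 out]
  4: b→2  [1 out]
  5: b→5  d→1  [2 out]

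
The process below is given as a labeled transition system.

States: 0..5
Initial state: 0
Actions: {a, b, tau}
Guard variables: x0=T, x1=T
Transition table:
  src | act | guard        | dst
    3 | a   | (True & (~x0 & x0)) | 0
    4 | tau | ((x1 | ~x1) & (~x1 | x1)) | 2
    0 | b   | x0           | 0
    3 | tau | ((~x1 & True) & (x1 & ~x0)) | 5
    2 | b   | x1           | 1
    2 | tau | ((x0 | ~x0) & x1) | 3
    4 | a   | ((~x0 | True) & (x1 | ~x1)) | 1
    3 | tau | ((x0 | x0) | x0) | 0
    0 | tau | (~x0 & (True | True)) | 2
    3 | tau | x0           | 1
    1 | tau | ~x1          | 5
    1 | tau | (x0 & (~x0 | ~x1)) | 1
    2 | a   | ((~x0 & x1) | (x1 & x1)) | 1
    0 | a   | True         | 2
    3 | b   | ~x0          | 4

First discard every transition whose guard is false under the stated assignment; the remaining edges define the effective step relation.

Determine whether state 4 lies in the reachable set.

Answer: UNREACHABLE

Analysis:
After dropping false guards: 9 live edges.
Layer 0: {0}
Layer 1: {2}  cumulative {0,2}
Layer 2: {1,3}  cumulative {0,1,2,3}
R = {0,1,2,3}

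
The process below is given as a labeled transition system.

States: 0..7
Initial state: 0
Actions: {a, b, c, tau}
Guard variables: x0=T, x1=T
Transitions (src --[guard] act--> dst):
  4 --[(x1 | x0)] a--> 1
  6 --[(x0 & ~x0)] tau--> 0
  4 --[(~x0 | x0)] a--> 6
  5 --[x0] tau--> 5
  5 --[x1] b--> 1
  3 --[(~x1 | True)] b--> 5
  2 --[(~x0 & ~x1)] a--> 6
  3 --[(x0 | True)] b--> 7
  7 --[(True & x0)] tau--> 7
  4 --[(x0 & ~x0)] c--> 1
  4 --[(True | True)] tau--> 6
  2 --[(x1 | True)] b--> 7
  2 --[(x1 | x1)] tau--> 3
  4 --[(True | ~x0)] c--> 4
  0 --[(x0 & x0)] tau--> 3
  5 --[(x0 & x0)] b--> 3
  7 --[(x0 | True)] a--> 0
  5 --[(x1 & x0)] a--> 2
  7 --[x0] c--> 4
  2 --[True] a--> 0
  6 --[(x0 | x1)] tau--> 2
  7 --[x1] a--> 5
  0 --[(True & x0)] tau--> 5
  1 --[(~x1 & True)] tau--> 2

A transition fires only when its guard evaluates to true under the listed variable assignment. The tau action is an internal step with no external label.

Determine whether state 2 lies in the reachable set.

After dropping false guards: 20 live edges.
Layer 0: {0}
Layer 1: {3,5}  cumulative {0,3,5}
Layer 2: {1,2,7}  cumulative {0,1,2,3,5,7}
Layer 3: {4}  cumulative {0,1,2,3,4,5,7}
Layer 4: {6}  cumulative {0,1,2,3,4,5,6,7}
Reachable = {0,1,2,3,4,5,6,7}
Path to 2: tau·a

Answer: REACHABLE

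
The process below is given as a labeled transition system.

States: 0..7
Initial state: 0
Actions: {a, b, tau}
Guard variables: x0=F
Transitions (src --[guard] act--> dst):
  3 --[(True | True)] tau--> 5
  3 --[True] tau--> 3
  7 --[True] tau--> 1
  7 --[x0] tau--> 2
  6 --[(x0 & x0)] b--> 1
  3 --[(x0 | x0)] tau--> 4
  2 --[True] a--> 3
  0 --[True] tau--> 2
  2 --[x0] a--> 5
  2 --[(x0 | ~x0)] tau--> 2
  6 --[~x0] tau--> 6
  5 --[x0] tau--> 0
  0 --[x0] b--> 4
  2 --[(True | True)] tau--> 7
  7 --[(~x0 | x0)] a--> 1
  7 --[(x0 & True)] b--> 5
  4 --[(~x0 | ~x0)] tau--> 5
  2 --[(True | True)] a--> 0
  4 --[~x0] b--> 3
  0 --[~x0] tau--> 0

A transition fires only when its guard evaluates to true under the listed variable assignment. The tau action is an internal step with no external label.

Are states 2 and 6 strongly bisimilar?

Answer: NOT BISIMILAR

Analysis:
Refine partition for ~:
  P[0] = {{0,1,2,3,4,5,6,7}}
  P[1] = {{0,3,6},{1,5},{2,7},{4}}
  P[2] = {{0},{1,5},{2},{3},{4},{6},{7}}
Fixed point at round 3; 7 class(es).
class of 2: {2}; class of 6: {6}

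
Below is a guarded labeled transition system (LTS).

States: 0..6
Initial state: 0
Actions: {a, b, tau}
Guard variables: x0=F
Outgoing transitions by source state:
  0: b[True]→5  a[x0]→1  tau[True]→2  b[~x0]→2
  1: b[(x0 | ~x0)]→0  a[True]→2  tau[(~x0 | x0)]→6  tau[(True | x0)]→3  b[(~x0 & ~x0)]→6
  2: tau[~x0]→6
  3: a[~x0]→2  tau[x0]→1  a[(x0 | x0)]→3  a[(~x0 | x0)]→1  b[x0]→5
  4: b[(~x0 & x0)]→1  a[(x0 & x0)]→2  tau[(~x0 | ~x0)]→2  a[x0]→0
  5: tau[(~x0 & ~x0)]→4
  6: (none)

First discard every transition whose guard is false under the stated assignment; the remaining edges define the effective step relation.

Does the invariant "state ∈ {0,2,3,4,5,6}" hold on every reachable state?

Safe = {0,2,3,4,5,6}
Reach set: {0,2,4,5,6}
  0: ✓
  2: ✓
  4: ✓
  5: ✓
  6: ✓

Answer: INVARIANT HOLDS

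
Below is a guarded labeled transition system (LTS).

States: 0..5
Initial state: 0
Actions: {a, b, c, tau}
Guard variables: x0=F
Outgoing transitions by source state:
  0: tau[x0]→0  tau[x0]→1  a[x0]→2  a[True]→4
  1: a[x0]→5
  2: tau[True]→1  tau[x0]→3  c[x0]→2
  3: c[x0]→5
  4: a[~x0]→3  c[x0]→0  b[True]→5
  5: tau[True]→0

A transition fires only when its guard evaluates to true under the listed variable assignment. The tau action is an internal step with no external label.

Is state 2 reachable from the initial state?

Answer: UNREACHABLE

Working:
Guard filter leaves 5 enabled edge(s).
depth 0: {0}
depth 1: {4}  now seen {0,4}
depth 2: {3,5}  now seen {0,3,4,5}
R = {0,3,4,5}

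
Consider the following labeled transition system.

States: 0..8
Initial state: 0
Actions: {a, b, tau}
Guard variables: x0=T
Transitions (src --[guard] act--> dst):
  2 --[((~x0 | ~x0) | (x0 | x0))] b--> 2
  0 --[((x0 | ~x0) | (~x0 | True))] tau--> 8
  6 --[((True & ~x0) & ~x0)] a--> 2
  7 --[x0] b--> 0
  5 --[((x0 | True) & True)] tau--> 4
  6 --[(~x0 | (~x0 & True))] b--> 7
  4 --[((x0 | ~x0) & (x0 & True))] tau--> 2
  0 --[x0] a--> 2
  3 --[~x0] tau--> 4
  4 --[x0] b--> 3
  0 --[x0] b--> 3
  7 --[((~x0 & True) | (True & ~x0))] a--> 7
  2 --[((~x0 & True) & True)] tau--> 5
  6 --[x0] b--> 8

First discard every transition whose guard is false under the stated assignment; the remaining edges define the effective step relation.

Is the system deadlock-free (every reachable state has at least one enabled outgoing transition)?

R = {0,2,3,8}
  0: a→2  b→3  tau→8  [3 out]
  2: b→2  [1 out]
  3: ∅  [STUCK]
  8: ∅  [STUCK]
Path to 3: b

Answer: DEADLOCK at state 3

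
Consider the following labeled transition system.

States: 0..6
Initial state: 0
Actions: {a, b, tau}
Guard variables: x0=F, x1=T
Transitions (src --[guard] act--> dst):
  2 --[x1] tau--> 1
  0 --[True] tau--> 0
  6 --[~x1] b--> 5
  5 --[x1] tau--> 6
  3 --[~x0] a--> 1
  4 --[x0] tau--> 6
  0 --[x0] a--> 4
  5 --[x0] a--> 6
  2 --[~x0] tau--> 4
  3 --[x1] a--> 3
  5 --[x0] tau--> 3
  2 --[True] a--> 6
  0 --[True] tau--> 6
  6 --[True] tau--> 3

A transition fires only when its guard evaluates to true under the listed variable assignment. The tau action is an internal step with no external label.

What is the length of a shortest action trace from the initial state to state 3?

Answer: 2

Analysis:
Breadth-first toward 3:
  depth 0: {0}
  depth 1: {6}
  depth 2: {3}
3 enters at depth 2; path tau·tau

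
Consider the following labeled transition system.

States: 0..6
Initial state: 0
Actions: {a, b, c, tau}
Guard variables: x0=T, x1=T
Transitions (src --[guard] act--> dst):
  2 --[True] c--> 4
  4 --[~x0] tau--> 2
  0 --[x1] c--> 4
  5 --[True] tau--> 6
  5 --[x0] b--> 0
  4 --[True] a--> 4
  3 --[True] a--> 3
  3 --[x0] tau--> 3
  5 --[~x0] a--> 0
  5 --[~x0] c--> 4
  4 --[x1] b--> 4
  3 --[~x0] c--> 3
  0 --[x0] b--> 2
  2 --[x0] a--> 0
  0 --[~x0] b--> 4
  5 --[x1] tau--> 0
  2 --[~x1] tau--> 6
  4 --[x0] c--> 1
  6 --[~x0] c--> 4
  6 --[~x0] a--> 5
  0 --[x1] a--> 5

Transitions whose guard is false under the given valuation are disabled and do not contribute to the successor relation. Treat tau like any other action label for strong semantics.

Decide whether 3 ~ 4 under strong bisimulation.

Bisimulation quotient by refinement:
  π0 = {{0,1,2,3,4,5,6}}
  π1 = {{0,4},{1,6},{2},{3},{5}}
  π2 = {{0},{1,6},{2},{3},{4},{5}}
stable after 3 split(s): 6 block(s)
[3]={3}  [4]={4}

Answer: NOT BISIMILAR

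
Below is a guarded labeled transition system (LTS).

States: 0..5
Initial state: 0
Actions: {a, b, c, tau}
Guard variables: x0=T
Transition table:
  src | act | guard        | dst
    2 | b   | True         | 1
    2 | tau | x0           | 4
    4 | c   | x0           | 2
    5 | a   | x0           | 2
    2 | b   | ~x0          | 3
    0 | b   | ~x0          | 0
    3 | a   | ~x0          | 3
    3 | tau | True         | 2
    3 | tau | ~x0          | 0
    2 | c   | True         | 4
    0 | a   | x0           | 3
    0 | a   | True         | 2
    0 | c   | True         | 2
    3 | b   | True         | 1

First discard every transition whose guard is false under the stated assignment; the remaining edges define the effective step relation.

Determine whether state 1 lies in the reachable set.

Answer: REACHABLE

Analysis:
10 transition(s) survive guard evaluation.
L0 = {0}
L1 = {2,3}  total {0,2,3}
L2 = {1,4}  total {0,1,2,3,4}
R = {0,1,2,3,4}
trace reaching 1: a·b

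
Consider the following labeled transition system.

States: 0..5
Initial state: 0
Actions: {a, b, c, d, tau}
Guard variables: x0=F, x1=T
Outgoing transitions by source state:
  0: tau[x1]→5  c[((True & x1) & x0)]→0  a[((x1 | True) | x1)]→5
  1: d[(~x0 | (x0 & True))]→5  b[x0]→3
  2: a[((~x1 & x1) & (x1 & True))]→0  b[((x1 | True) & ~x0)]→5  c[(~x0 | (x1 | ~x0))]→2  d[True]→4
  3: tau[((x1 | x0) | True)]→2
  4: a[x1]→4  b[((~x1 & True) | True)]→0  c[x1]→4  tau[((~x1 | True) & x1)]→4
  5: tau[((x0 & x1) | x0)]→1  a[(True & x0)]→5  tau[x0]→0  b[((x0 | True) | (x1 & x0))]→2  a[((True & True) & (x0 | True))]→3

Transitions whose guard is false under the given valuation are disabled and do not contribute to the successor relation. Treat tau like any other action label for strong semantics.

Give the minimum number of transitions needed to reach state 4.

Answer: 3

Trace:
Breadth-first toward 4:
  depth 0: {0}
  depth 1: {5}
  depth 2: {2,3}
  depth 3: {4}
depth(4)=3, e.g. a·b·d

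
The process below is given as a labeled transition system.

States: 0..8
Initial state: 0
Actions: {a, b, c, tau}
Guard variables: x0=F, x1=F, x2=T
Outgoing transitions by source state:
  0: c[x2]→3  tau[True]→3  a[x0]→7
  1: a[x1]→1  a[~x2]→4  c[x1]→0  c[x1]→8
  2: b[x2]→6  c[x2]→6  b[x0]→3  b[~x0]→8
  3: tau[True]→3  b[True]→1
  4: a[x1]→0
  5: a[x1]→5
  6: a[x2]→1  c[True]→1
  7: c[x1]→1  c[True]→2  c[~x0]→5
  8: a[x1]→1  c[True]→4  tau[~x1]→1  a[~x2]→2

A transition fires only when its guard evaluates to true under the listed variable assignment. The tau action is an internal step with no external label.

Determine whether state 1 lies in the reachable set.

Guard filter leaves 13 enabled edge(s).
L0 = {0}
L1 = {3}  now seen {0,3}
L2 = {1}  now seen {0,1,3}
R = {0,1,3}
trace reaching 1: c·b

Answer: REACHABLE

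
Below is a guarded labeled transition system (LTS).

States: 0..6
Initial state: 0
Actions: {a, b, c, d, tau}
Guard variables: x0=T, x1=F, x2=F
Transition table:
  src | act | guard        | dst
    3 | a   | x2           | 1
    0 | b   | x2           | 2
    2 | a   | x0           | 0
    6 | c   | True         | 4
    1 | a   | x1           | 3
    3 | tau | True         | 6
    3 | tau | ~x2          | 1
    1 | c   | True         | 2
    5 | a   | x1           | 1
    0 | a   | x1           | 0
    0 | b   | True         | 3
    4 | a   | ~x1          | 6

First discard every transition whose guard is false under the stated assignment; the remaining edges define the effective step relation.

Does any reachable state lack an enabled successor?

Reachable = {0,1,2,3,4,6}
  0: b→3  [1 out]
  1: c→2  [1 out]
  2: a→0  [1 out]
  3: tau→1  tau→6  [2 out]
  4: a→6  [1 out]
  6: c→4  [1 out]

Answer: DEADLOCK-FREE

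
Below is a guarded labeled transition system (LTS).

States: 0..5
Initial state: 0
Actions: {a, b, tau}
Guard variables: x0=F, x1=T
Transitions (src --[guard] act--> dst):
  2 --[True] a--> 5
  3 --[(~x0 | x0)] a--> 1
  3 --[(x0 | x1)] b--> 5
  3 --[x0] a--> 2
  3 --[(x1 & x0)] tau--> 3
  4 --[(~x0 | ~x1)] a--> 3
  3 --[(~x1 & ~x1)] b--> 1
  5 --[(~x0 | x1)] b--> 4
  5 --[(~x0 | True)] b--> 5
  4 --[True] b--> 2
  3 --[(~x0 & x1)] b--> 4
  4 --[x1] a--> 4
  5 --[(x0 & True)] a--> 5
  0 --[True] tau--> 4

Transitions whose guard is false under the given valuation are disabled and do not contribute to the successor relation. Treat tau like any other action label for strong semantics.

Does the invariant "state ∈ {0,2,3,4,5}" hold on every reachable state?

Answer: INVARIANT VIOLATED at state 1

Analysis:
Inv-set: {0,2,3,4,5}
Reach set: {0,1,2,3,4,5}
  0: safe
  1: ✗ unsafe
  2: safe
  3: safe
  4: safe
  5: safe
reach 1 via tau·a·a — violates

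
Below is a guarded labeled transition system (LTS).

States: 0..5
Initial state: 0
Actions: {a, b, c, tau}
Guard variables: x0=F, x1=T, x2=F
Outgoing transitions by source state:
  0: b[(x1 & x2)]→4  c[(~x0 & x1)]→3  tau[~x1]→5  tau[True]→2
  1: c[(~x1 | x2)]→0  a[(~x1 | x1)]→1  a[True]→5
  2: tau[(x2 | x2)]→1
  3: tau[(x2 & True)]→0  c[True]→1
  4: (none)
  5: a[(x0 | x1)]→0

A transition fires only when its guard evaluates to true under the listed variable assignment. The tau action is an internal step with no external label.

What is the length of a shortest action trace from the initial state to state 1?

Answer: 2

Analysis:
Layered search for 1:
  Layer 0: {0}
  Layer 1: {2,3}
  Layer 2: {1}
1 enters at depth 2; path c·c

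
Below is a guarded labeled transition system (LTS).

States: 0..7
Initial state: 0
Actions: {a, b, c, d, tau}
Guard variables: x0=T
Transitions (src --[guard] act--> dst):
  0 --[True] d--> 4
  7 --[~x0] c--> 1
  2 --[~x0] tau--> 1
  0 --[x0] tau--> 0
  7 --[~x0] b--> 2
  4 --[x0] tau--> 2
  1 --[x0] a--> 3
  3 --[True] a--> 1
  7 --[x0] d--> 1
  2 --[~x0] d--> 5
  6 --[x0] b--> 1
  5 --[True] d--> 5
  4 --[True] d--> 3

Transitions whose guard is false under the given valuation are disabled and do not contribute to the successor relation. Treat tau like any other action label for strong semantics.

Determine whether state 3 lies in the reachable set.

After dropping false guards: 9 live edges.
depth 0: {0}
depth 1: {4}  total {0,4}
depth 2: {2,3}  total {0,2,3,4}
depth 3: {1}  total {0,1,2,3,4}
Reach set: {0,1,2,3,4}
witness 3: d·d

Answer: REACHABLE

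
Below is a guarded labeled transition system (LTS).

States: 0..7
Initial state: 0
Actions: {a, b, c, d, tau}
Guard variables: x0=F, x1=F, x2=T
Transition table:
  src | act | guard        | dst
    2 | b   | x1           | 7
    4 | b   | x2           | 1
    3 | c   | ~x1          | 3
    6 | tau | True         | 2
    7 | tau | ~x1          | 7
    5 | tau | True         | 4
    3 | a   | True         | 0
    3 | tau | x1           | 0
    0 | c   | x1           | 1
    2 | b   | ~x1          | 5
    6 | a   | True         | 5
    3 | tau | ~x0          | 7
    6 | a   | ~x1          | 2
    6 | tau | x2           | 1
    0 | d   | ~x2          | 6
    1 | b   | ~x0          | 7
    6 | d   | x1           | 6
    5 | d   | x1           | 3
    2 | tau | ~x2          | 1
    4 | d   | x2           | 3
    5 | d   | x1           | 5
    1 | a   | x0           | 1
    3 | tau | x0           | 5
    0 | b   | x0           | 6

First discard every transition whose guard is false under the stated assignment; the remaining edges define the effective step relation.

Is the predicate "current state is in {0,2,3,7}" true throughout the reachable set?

Answer: INVARIANT HOLDS

Analysis:
Inv-set: {0,2,3,7}
Reachable = {0}
  0: ✓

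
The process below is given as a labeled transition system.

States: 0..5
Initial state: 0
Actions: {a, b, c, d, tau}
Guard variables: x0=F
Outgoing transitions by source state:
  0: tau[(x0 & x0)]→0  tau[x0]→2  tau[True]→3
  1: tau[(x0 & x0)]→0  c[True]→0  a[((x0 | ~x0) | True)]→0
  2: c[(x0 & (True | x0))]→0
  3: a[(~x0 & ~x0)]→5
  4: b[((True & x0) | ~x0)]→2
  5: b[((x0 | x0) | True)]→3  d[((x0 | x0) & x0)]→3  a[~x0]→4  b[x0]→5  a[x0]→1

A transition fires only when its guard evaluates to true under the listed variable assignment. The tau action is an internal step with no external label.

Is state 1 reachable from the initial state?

Answer: UNREACHABLE

Working:
After dropping false guards: 7 live edges.
depth 0: {0}
depth 1: {3}  total {0,3}
depth 2: {5}  total {0,3,5}
depth 3: {4}  total {0,3,4,5}
depth 4: {2}  total {0,2,3,4,5}
Reachable = {0,2,3,4,5}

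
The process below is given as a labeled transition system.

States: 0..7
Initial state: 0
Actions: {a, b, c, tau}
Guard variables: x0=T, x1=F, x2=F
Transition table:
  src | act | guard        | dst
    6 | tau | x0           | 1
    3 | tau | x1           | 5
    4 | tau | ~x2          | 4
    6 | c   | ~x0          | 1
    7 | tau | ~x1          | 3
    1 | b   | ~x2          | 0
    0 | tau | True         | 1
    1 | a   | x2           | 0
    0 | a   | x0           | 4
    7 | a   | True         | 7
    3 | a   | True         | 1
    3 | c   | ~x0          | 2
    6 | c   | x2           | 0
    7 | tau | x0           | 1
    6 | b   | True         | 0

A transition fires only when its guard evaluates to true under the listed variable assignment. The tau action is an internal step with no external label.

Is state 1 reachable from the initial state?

After dropping false guards: 10 live edges.
Layer 0: {0}
Layer 1: {1,4}  total {0,1,4}
R = {0,1,4}
witness 1: tau

Answer: REACHABLE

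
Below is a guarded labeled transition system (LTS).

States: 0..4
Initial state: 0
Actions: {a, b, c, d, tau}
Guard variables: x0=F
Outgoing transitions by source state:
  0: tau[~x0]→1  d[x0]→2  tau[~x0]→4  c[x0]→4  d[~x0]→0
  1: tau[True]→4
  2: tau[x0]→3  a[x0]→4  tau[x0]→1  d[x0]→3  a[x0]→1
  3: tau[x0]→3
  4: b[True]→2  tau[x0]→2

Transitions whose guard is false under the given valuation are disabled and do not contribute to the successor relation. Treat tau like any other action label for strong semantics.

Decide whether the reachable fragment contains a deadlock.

Answer: DEADLOCK at state 2

Trace:
R = {0,1,2,4}
  0: d→0  tau→1  tau→4  [deg 3]
  1: tau→4  [deg 1]
  2: ∅  [no exit]
  4: b→2  [deg 1]
trace reaching 2: tau·b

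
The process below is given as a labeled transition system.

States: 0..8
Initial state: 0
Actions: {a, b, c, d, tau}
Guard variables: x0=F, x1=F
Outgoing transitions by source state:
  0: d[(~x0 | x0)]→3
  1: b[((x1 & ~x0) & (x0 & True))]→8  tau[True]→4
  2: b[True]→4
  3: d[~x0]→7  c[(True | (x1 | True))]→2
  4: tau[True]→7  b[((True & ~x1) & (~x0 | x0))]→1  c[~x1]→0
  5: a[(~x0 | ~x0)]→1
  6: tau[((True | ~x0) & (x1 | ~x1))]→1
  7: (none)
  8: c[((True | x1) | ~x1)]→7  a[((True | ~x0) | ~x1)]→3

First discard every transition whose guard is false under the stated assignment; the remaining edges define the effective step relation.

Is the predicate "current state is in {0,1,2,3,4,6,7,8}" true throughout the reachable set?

Allowed set {0,1,2,3,4,6,7,8}
Reachable = {0,1,2,3,4,7}
  0: ✓
  1: ✓
  2: ✓
  3: ✓
  4: ✓
  7: ✓

Answer: INVARIANT HOLDS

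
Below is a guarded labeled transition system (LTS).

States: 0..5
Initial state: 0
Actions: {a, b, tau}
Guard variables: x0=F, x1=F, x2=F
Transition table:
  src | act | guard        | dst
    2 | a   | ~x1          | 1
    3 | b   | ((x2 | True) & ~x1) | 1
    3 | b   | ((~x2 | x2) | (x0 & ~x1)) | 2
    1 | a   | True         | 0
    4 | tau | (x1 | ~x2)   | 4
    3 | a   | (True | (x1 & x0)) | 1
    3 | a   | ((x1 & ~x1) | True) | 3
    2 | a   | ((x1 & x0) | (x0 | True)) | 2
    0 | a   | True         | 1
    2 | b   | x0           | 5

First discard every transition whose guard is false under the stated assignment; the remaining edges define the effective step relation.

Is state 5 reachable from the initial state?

9 transition(s) survive guard evaluation.
Layer 0: {0}
Layer 1: {1}  cumulative {0,1}
Reachable = {0,1}

Answer: UNREACHABLE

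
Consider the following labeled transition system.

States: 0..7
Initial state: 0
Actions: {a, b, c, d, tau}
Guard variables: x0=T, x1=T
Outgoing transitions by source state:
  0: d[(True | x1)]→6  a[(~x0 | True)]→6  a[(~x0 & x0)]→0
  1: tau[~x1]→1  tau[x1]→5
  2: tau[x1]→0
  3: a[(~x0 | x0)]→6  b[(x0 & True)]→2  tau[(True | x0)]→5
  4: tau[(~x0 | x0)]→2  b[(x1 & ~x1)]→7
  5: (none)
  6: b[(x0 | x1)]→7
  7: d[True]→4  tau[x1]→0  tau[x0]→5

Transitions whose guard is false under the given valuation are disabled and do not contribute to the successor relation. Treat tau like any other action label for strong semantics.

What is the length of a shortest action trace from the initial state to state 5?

Breadth-first toward 5:
  L0 = {0}
  L1 = {6}
  L2 = {7}
  L3 = {4,5}
first hit 5 at d=3 via a·b·tau

Answer: 3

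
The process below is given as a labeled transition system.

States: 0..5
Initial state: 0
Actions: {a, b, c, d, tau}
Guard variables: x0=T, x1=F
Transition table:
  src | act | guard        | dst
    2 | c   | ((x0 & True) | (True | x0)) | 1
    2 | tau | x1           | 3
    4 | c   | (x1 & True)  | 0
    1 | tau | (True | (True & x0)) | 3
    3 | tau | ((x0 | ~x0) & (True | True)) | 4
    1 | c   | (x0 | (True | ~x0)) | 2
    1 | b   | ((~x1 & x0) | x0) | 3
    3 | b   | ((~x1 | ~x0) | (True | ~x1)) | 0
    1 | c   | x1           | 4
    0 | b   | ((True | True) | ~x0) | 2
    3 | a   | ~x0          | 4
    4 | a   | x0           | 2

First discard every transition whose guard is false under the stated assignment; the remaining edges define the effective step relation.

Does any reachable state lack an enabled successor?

Answer: DEADLOCK-FREE

Working:
R = {0,1,2,3,4}
  0: b→2  [deg 1]
  1: b→3  c→2  tau→3  [deg 3]
  2: c→1  [deg 1]
  3: b→0  tau→4  [deg 2]
  4: a→2  [deg 1]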